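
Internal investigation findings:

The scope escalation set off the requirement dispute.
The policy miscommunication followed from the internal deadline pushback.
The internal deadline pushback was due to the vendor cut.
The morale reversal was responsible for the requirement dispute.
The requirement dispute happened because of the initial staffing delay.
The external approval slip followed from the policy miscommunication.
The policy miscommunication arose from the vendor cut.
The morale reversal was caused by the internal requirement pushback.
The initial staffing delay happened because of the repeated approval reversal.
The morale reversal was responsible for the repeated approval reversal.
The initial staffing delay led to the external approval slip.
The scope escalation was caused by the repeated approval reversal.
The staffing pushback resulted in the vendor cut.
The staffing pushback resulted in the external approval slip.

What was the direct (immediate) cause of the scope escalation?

Upstream contributors include the internal requirement pushback, the morale reversal, but only the repeated approval reversal feeds directly into the scope escalation.

the repeated approval reversal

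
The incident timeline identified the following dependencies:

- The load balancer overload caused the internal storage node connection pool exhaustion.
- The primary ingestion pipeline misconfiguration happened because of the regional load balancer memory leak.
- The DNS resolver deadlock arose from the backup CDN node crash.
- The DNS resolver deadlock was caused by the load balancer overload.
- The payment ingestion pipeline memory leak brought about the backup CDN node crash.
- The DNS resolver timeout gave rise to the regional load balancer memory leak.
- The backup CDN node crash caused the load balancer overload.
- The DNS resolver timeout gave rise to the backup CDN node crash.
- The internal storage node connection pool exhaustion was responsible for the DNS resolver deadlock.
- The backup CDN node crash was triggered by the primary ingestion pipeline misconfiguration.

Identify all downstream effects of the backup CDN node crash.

Direct effects: the load balancer overload, the DNS resolver deadlock.
2 steps out: the internal storage node connection pool exhaustion.
Not reachable from it: the DNS resolver timeout, the regional load balancer memory leak, the primary ingestion pipeline misconfiguration, the payment ingestion pipeline memory leak.

the DNS resolver deadlock, the internal storage node connection pool exhaustion, the load balancer overload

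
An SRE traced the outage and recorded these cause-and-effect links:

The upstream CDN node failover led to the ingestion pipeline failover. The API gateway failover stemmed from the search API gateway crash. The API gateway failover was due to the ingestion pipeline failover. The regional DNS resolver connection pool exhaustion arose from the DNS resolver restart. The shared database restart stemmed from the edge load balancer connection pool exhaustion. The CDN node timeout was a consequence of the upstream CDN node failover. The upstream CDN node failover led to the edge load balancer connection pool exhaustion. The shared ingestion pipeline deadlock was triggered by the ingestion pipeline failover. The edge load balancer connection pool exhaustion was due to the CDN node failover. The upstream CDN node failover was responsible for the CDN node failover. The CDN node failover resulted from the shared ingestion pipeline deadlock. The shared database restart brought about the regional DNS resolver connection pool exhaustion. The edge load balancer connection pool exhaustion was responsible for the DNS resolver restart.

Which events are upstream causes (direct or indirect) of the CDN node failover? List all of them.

Immediate causes of the CDN node failover: the upstream CDN node failover, the shared ingestion pipeline deadlock.
Further upstream: the ingestion pipeline failover.

the ingestion pipeline failover, the shared ingestion pipeline deadlock, the upstream CDN node failover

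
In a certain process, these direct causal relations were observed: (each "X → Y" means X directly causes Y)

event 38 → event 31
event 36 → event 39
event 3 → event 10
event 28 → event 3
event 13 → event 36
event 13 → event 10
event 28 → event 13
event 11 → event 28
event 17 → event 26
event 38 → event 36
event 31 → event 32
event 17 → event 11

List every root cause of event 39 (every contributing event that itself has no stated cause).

Tracing upstream from event 39: event 39 ← event 36 ← event 13 ← event 28 ← event 11 ← event 17.
A separate upstream branch: event 39 ← event 36 ← event 38.
Each of those chain origins has no stated cause.

event 17, event 38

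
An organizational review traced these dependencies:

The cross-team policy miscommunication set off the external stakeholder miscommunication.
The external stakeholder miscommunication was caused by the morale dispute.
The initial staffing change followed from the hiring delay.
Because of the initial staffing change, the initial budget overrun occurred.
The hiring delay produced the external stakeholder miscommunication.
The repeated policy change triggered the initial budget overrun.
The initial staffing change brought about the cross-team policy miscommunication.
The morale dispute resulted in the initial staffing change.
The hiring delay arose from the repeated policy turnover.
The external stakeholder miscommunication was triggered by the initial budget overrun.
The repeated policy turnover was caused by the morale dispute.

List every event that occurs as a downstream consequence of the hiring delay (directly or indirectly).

Direct effects: the initial staffing change, the external stakeholder miscommunication.
2 steps out: the initial budget overrun, the cross-team policy miscommunication.
Not reachable from it: the morale dispute, the repeated policy turnover, the repeated policy change.

the cross-team policy miscommunication, the external stakeholder miscommunication, the initial budget overrun, the initial staffing change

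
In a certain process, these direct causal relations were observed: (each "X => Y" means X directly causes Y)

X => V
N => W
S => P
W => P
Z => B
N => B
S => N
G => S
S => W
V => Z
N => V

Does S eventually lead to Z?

Yes

There is a causal chain: S → N → V → Z.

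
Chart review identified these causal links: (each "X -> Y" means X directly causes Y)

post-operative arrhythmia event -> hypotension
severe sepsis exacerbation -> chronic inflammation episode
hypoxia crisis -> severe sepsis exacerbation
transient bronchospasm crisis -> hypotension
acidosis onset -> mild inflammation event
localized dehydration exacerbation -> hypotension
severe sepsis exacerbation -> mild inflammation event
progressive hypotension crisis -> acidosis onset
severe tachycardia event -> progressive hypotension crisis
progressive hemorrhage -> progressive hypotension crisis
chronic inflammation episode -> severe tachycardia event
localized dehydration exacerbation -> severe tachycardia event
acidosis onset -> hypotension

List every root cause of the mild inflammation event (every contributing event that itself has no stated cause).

the hypoxia crisis, the localized dehydration exacerbation, the progressive hemorrhage

Tracing upstream from the mild inflammation event: the mild inflammation event ← the acidosis onset ← the progressive hypotension crisis ← the severe tachycardia event ← the localized dehydration exacerbation.
A separate upstream branch: the mild inflammation event ← the severe sepsis exacerbation ← the hypoxia crisis.
A separate upstream branch: the mild inflammation event ← the acidosis onset ← the progressive hypotension crisis ← the progressive hemorrhage.
Each of those chain origins has no stated cause.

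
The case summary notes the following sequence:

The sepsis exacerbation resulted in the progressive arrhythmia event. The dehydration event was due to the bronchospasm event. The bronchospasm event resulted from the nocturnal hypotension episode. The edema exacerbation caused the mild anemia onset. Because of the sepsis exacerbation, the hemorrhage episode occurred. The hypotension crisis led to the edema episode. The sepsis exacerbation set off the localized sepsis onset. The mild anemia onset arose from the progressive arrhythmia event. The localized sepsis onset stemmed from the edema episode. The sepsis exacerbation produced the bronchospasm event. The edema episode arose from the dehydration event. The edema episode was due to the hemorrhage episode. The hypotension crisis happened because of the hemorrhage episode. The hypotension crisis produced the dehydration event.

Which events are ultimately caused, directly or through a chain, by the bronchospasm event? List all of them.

Direct effects: the dehydration event.
2 steps out: the edema episode.
3 steps out: the localized sepsis onset.
Not reachable from it: the edema exacerbation, the sepsis exacerbation, the nocturnal hypotension episode, the progressive arrhythmia event, the hemorrhage episode, the hypotension crisis, the mild anemia onset.

the dehydration event, the edema episode, the localized sepsis onset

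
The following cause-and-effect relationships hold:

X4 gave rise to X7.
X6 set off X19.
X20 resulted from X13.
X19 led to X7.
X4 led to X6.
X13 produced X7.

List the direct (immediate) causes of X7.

X13, X19, X4

Upstream contributors include X6, but only X13, X19, X4 feed directly into X7.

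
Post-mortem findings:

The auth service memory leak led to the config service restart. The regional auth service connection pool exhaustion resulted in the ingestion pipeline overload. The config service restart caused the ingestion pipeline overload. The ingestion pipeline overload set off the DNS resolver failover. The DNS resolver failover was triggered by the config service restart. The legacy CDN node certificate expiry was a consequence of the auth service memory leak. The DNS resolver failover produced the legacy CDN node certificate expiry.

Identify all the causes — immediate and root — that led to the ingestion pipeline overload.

the auth service memory leak, the config service restart, the regional auth service connection pool exhaustion

Immediate causes of the ingestion pipeline overload: the config service restart, the regional auth service connection pool exhaustion.
Further upstream: the auth service memory leak.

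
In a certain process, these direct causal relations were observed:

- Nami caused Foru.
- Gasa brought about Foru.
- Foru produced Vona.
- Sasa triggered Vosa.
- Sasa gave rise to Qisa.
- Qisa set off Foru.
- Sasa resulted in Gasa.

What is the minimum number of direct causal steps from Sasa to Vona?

3

Shortest chain: Sasa → Qisa → Foru → Vona.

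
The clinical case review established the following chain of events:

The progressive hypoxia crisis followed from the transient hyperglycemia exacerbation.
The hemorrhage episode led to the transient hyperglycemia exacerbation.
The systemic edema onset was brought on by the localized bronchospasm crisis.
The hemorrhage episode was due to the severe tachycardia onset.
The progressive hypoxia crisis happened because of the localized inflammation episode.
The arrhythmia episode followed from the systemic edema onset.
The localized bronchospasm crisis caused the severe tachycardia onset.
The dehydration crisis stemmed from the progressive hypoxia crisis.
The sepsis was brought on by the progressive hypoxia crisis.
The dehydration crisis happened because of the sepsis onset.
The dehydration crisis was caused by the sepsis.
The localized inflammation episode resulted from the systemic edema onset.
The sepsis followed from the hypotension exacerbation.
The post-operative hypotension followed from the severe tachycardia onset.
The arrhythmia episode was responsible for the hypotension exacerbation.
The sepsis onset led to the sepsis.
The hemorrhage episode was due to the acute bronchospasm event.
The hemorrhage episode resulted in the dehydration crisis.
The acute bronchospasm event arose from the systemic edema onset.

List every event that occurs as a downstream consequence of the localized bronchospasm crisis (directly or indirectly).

Direct effects: the systemic edema onset, the severe tachycardia onset.
2 steps out: the acute bronchospasm event, the arrhythmia episode, the post-operative hypotension, the hemorrhage episode, the localized inflammation episode.
3 steps out: the hypotension exacerbation, the transient hyperglycemia exacerbation, the progressive hypoxia crisis, the dehydration crisis.
4 steps out: the sepsis.
Not reachable from it: the sepsis onset.

the acute bronchospasm event, the arrhythmia episode, the dehydration crisis, the hemorrhage episode, the hypotension exacerbation, the localized inflammation episode, the post-operative hypotension, the progressive hypoxia crisis, the sepsis, the severe tachycardia onset, the systemic edema onset, the transient hyperglycemia exacerbation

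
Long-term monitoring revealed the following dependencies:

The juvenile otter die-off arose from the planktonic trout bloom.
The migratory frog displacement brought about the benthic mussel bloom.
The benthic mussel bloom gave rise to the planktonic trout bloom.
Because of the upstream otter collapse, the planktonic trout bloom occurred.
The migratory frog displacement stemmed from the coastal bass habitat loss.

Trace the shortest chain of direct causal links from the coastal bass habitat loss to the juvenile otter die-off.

the coastal bass habitat loss → the migratory frog displacement
the migratory frog displacement → the benthic mussel bloom
the benthic mussel bloom → the planktonic trout bloom
the planktonic trout bloom → the juvenile otter die-off
Length: 4 steps.

the coastal bass habitat loss → the migratory frog displacement → the benthic mussel bloom → the planktonic trout bloom → the juvenile otter die-off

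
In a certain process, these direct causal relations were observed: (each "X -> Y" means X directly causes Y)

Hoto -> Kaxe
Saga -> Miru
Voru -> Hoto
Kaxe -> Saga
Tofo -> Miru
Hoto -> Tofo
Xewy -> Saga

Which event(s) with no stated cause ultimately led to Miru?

Voru, Xewy

Tracing upstream from Miru: Miru ← Tofo ← Hoto ← Voru.
A separate upstream branch: Miru ← Saga ← Xewy.
Each of those chain origins has no stated cause.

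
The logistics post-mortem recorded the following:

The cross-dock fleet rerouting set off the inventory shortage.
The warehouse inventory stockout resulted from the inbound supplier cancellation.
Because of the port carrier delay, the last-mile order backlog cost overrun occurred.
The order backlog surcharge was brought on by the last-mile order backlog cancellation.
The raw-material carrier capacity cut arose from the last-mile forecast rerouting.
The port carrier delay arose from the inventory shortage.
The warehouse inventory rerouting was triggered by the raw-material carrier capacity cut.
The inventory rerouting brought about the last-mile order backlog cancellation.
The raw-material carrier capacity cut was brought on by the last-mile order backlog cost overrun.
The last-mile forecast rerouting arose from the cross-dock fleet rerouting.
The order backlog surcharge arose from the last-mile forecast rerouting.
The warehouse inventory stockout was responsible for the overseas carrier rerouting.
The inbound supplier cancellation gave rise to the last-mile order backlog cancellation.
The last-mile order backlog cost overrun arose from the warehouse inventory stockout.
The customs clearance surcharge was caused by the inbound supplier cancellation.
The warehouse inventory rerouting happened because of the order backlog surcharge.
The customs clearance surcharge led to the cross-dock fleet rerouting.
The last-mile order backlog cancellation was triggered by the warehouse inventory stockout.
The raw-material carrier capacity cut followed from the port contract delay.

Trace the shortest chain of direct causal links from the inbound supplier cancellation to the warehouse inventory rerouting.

the inbound supplier cancellation → the last-mile order backlog cancellation → the order backlog surcharge → the warehouse inventory rerouting

the inbound supplier cancellation → the last-mile order backlog cancellation
the last-mile order backlog cancellation → the order backlog surcharge
the order backlog surcharge → the warehouse inventory rerouting
Length: 3 steps.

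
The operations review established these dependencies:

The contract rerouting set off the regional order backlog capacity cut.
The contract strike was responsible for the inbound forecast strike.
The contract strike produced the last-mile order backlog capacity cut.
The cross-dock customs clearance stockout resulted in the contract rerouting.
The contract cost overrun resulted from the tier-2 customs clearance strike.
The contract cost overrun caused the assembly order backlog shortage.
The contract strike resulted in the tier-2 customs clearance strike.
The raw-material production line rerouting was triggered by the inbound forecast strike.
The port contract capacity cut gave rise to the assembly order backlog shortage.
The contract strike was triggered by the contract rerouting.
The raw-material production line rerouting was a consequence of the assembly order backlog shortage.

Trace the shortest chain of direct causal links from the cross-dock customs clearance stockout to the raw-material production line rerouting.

the cross-dock customs clearance stockout → the contract rerouting
the contract rerouting → the contract strike
the contract strike → the inbound forecast strike
the inbound forecast strike → the raw-material production line rerouting
Length: 4 steps.

the cross-dock customs clearance stockout → the contract rerouting → the contract strike → the inbound forecast strike → the raw-material production line rerouting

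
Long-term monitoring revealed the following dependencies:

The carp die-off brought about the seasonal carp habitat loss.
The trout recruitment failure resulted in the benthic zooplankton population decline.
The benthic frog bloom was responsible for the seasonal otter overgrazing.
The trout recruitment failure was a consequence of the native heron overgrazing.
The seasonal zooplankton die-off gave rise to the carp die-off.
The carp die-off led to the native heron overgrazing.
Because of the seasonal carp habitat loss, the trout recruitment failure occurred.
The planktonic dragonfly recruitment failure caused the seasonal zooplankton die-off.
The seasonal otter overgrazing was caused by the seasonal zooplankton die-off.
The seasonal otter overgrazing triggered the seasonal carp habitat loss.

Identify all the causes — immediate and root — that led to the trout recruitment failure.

the benthic frog bloom, the carp die-off, the native heron overgrazing, the planktonic dragonfly recruitment failure, the seasonal carp habitat loss, the seasonal otter overgrazing, the seasonal zooplankton die-off

Immediate causes of the trout recruitment failure: the native heron overgrazing, the seasonal carp habitat loss.
Further upstream: the planktonic dragonfly recruitment failure, the seasonal zooplankton die-off, the carp die-off, the seasonal otter overgrazing, the benthic frog bloom.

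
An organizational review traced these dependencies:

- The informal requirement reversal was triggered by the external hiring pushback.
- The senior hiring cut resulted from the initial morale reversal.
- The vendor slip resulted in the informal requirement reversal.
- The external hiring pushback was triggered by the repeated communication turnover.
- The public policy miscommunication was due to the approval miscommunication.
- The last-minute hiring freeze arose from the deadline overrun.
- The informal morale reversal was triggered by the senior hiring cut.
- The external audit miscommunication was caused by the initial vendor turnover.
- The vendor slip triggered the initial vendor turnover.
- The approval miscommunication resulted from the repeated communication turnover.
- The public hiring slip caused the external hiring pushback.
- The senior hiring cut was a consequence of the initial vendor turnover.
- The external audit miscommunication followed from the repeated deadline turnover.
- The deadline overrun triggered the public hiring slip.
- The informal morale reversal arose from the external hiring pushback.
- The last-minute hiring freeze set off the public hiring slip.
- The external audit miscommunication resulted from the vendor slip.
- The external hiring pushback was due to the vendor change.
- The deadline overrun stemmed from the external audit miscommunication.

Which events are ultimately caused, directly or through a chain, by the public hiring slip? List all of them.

the external hiring pushback, the informal morale reversal, the informal requirement reversal

Direct effects: the external hiring pushback.
2 steps out: the informal morale reversal, the informal requirement reversal.
Not reachable from it: the repeated communication turnover, the approval miscommunication, the vendor slip, the public policy miscommunication, the repeated deadline turnover, the initial vendor turnover, the external audit miscommunication, the deadline overrun, the last-minute hiring freeze, the vendor change, the initial morale reversal, the senior hiring cut.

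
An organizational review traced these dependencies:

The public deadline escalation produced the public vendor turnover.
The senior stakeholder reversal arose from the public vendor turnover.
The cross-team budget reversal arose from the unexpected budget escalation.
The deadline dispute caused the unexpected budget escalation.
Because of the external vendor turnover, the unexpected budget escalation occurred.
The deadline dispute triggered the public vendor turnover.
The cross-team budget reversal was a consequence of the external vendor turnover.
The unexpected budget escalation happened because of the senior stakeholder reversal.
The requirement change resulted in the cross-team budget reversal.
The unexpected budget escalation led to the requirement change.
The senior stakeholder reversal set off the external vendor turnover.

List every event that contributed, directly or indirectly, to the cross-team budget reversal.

the deadline dispute, the external vendor turnover, the public deadline escalation, the public vendor turnover, the requirement change, the senior stakeholder reversal, the unexpected budget escalation

Immediate causes of the cross-team budget reversal: the external vendor turnover, the unexpected budget escalation, the requirement change.
Further upstream: the deadline dispute, the public vendor turnover, the senior stakeholder reversal, the public deadline escalation.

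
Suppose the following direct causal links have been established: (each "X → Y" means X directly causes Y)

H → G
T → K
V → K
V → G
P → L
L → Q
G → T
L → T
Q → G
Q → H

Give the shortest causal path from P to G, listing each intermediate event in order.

P → L → Q → G

P → L
L → Q
Q → G
Length: 3 steps.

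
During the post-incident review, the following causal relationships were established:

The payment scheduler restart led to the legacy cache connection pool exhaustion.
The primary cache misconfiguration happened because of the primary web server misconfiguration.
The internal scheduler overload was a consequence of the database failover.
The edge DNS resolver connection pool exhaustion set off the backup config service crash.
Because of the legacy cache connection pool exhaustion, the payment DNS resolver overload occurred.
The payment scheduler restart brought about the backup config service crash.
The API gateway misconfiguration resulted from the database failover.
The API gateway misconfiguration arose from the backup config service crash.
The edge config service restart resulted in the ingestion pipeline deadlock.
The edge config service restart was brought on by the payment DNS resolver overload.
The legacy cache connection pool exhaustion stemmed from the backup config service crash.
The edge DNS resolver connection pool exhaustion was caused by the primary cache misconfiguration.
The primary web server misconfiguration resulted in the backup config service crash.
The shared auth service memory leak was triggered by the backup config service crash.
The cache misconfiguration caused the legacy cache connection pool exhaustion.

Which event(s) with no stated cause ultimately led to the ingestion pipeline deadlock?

Tracing upstream from the ingestion pipeline deadlock: the ingestion pipeline deadlock ← the edge config service restart ← the payment DNS resolver overload ← the legacy cache connection pool exhaustion ← the backup config service crash ← the primary web server misconfiguration.
A separate upstream branch: the ingestion pipeline deadlock ← the edge config service restart ← the payment DNS resolver overload ← the legacy cache connection pool exhaustion ← the payment scheduler restart.
A separate upstream branch: the ingestion pipeline deadlock ← the edge config service restart ← the payment DNS resolver overload ← the legacy cache connection pool exhaustion ← the cache misconfiguration.
Each of those chain origins has no stated cause.

the cache misconfiguration, the payment scheduler restart, the primary web server misconfiguration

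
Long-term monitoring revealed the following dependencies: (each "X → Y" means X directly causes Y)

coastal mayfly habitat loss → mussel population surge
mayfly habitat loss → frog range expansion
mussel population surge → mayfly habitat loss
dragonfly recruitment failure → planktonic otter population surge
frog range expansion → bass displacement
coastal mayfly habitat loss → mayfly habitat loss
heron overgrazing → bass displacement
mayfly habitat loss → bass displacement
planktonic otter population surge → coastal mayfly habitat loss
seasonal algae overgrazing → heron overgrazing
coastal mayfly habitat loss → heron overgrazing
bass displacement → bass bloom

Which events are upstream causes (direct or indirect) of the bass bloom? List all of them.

the bass displacement, the coastal mayfly habitat loss, the dragonfly recruitment failure, the frog range expansion, the heron overgrazing, the mayfly habitat loss, the mussel population surge, the planktonic otter population surge, the seasonal algae overgrazing

Immediate cause of the bass bloom: the bass displacement.
Further upstream: the seasonal algae overgrazing, the dragonfly recruitment failure, the planktonic otter population surge, the coastal mayfly habitat loss, the mussel population surge, the heron overgrazing, the mayfly habitat loss, the frog range expansion.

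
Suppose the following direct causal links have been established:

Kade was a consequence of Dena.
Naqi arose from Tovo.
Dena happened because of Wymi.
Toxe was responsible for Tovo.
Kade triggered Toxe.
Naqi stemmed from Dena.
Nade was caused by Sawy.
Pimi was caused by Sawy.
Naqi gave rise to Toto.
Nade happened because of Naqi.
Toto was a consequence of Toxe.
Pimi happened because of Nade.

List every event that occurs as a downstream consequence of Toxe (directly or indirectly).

Direct effects: Tovo, Toto.
2 steps out: Naqi.
3 steps out: Nade.
4 steps out: Pimi.
Not reachable from it: Wymi, Dena, Kade, Sawy.

Nade, Naqi, Pimi, Toto, Tovo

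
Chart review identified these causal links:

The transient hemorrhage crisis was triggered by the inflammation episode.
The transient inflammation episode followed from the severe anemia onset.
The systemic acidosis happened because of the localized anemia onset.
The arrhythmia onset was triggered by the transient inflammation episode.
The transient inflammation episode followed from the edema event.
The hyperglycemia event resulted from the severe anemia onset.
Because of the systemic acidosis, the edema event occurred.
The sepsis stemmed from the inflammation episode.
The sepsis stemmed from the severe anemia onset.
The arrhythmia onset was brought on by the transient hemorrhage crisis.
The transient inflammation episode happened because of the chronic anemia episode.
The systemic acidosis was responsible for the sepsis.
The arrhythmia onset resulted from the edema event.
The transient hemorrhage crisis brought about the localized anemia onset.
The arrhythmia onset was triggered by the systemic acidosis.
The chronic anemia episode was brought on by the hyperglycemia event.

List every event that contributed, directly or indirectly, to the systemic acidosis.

the inflammation episode, the localized anemia onset, the transient hemorrhage crisis

Immediate cause of the systemic acidosis: the localized anemia onset.
Further upstream: the inflammation episode, the transient hemorrhage crisis.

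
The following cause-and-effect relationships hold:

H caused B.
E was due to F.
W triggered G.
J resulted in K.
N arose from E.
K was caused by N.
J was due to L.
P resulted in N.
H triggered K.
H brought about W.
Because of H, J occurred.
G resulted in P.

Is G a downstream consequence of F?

No

F leads to E, N, K; G is not among them.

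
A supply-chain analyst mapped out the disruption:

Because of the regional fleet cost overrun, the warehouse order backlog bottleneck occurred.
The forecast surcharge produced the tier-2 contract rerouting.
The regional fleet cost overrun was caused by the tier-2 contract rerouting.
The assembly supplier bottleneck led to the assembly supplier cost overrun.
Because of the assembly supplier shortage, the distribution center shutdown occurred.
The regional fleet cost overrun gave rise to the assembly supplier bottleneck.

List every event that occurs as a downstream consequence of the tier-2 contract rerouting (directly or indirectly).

Direct effects: the regional fleet cost overrun.
2 steps out: the assembly supplier bottleneck, the warehouse order backlog bottleneck.
3 steps out: the assembly supplier cost overrun.
Not reachable from it: the forecast surcharge, the assembly supplier shortage, the distribution center shutdown.

the assembly supplier bottleneck, the assembly supplier cost overrun, the regional fleet cost overrun, the warehouse order backlog bottleneck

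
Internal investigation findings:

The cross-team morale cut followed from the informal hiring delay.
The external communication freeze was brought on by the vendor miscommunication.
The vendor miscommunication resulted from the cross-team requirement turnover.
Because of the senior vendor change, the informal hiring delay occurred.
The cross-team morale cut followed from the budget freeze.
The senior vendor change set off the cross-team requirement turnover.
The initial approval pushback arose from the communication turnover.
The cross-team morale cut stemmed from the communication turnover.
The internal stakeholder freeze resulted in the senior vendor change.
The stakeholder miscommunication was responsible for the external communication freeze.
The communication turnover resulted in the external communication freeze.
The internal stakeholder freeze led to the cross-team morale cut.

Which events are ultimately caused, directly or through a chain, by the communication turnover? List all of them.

Direct effects: the initial approval pushback, the cross-team morale cut, the external communication freeze.
Not reachable from it: the internal stakeholder freeze, the senior vendor change, the informal hiring delay, the cross-team requirement turnover, the budget freeze, the vendor miscommunication, the stakeholder miscommunication.

the cross-team morale cut, the external communication freeze, the initial approval pushback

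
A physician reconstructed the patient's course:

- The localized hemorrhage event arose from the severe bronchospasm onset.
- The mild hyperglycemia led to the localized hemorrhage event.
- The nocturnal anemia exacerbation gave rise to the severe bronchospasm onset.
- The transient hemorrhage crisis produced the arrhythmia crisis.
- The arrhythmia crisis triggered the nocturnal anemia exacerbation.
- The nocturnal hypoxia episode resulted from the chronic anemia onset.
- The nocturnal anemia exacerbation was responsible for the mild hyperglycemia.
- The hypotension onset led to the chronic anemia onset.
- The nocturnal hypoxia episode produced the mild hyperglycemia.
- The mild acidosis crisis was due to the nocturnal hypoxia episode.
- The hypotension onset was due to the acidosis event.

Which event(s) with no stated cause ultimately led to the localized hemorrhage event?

Tracing upstream from the localized hemorrhage event: the localized hemorrhage event ← the mild hyperglycemia ← the nocturnal anemia exacerbation ← the arrhythmia crisis ← the transient hemorrhage crisis.
A separate upstream branch: the localized hemorrhage event ← the mild hyperglycemia ← the nocturnal hypoxia episode ← the chronic anemia onset ← the hypotension onset ← the acidosis event.
Each of those chain origins has no stated cause.

the acidosis event, the transient hemorrhage crisis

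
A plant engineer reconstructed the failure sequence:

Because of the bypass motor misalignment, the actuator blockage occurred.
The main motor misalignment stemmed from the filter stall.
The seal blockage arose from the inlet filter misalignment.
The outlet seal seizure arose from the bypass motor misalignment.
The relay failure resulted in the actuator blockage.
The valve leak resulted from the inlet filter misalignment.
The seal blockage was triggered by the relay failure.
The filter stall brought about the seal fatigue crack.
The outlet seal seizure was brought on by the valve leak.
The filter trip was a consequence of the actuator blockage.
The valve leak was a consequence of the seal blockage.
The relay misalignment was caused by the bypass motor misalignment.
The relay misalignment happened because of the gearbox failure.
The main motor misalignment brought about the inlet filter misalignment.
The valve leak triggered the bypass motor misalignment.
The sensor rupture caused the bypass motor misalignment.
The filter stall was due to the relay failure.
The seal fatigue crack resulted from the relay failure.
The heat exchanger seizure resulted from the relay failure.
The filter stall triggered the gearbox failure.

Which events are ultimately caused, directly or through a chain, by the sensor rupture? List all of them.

the actuator blockage, the bypass motor misalignment, the filter trip, the outlet seal seizure, the relay misalignment

Direct effects: the bypass motor misalignment.
2 steps out: the relay misalignment, the outlet seal seizure, the actuator blockage.
3 steps out: the filter trip.
Not reachable from it: the relay failure, the filter stall, the gearbox failure, the main motor misalignment, the seal fatigue crack, the inlet filter misalignment, the seal blockage, the valve leak, the heat exchanger seizure.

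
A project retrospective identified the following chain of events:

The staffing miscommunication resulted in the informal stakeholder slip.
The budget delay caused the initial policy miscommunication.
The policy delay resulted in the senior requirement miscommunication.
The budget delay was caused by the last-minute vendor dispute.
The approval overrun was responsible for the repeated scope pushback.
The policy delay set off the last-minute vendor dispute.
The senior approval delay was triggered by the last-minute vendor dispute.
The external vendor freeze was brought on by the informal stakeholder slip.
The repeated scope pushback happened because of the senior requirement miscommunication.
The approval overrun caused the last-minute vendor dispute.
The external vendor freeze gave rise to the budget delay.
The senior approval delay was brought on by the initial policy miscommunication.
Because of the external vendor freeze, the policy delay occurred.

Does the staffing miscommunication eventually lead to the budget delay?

There is a causal chain: the staffing miscommunication → the informal stakeholder slip → the external vendor freeze → the budget delay.

Yes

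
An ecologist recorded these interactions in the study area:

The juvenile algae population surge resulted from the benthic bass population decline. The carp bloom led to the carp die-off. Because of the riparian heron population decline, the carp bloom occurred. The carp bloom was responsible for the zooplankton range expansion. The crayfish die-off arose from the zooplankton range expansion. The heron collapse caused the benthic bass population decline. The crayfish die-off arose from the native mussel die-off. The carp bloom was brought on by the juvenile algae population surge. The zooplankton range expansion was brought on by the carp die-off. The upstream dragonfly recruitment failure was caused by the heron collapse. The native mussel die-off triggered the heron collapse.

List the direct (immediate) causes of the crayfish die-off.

Upstream contributors include the riparian heron population decline, the heron collapse, the benthic bass population decline, the juvenile algae population surge, the carp bloom, the carp die-off, but only the native mussel die-off, the zooplankton range expansion feed directly into the crayfish die-off.

the native mussel die-off, the zooplankton range expansion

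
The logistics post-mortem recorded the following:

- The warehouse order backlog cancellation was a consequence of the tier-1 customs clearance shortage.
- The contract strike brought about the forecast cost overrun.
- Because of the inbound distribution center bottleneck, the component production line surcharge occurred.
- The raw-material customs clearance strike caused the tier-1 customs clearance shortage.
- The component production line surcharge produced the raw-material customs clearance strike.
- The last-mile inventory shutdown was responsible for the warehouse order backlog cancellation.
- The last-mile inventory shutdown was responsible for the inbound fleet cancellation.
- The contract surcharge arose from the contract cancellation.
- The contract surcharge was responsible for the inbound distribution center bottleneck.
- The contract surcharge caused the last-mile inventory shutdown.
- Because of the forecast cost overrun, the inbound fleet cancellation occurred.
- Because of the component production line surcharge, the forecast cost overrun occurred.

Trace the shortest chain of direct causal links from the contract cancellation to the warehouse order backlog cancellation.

the contract cancellation → the contract surcharge → the last-mile inventory shutdown → the warehouse order backlog cancellation

the contract cancellation → the contract surcharge
the contract surcharge → the last-mile inventory shutdown
the last-mile inventory shutdown → the warehouse order backlog cancellation
Length: 3 steps.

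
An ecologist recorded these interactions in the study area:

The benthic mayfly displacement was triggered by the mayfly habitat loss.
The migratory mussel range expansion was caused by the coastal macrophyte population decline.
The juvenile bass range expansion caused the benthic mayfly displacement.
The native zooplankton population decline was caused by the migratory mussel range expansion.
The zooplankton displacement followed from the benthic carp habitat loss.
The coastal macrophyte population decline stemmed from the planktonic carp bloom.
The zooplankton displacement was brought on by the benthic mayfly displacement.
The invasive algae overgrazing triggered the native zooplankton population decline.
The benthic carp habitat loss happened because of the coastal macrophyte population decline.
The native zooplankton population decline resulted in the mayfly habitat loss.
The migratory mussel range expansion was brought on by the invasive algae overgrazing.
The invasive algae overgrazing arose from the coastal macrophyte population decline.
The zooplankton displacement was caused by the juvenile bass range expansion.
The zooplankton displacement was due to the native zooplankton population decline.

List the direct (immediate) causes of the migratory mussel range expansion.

the coastal macrophyte population decline, the invasive algae overgrazing

Upstream contributors include the planktonic carp bloom, but only the coastal macrophyte population decline, the invasive algae overgrazing feed directly into the migratory mussel range expansion.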